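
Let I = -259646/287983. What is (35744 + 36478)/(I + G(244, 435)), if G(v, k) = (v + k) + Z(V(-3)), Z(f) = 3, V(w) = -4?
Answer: 15780507/148820 ≈ 106.04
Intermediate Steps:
I = -394/437 (I = -259646*1/287983 = -394/437 ≈ -0.90160)
G(v, k) = 3 + k + v (G(v, k) = (v + k) + 3 = (k + v) + 3 = 3 + k + v)
(35744 + 36478)/(I + G(244, 435)) = (35744 + 36478)/(-394/437 + (3 + 435 + 244)) = 72222/(-394/437 + 682) = 72222/(297640/437) = 72222*(437/297640) = 15780507/148820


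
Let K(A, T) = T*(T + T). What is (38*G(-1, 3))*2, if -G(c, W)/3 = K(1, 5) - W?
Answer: -10716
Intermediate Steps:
K(A, T) = 2*T² (K(A, T) = T*(2*T) = 2*T²)
G(c, W) = -150 + 3*W (G(c, W) = -3*(2*5² - W) = -3*(2*25 - W) = -3*(50 - W) = -150 + 3*W)
(38*G(-1, 3))*2 = (38*(-150 + 3*3))*2 = (38*(-150 + 9))*2 = (38*(-141))*2 = -5358*2 = -10716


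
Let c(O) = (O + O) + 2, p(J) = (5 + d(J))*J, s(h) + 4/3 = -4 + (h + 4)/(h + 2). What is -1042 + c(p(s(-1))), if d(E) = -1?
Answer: -3176/3 ≈ -1058.7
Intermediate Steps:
s(h) = -16/3 + (4 + h)/(2 + h) (s(h) = -4/3 + (-4 + (h + 4)/(h + 2)) = -4/3 + (-4 + (4 + h)/(2 + h)) = -16/3 + (4 + h)/(2 + h))
p(J) = 4*J (p(J) = (5 - 1)*J = 4*J)
c(O) = 2 + 2*O (c(O) = 2*O + 2 = 2 + 2*O)
-1042 + c(p(s(-1))) = -1042 + (2 + 2*(4*((-20 - 13*(-1))/(3*(2 - 1))))) = -1042 + (2 + 2*(4*((⅓)*(-20 + 13)/1))) = -1042 + (2 + 2*(4*((⅓)*1*(-7)))) = -1042 + (2 + 2*(4*(-7/3))) = -1042 + (2 + 2*(-28/3)) = -1042 + (2 - 56/3) = -1042 - 50/3 = -3176/3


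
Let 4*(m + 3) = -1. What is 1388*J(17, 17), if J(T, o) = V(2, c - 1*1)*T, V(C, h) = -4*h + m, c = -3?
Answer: 300849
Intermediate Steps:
m = -13/4 (m = -3 + (1/4)*(-1) = -3 - 1/4 = -13/4 ≈ -3.2500)
V(C, h) = -13/4 - 4*h (V(C, h) = -4*h - 13/4 = -13/4 - 4*h)
J(T, o) = 51*T/4 (J(T, o) = (-13/4 - 4*(-3 - 1*1))*T = (-13/4 - 4*(-3 - 1))*T = (-13/4 - 4*(-4))*T = (-13/4 + 16)*T = 51*T/4)
1388*J(17, 17) = 1388*((51/4)*17) = 1388*(867/4) = 300849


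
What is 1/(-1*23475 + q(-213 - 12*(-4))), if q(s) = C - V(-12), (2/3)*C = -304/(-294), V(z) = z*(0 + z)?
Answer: -49/1157255 ≈ -4.2342e-5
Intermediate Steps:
V(z) = z² (V(z) = z*z = z²)
C = 76/49 (C = 3*(-304/(-294))/2 = 3*(-304*(-1/294))/2 = (3/2)*(152/147) = 76/49 ≈ 1.5510)
q(s) = -6980/49 (q(s) = 76/49 - 1*(-12)² = 76/49 - 1*144 = 76/49 - 144 = -6980/49)
1/(-1*23475 + q(-213 - 12*(-4))) = 1/(-1*23475 - 6980/49) = 1/(-23475 - 6980/49) = 1/(-1157255/49) = -49/1157255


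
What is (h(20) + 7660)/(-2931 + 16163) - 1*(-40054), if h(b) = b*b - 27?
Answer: 530002561/13232 ≈ 40055.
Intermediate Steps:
h(b) = -27 + b² (h(b) = b² - 27 = -27 + b²)
(h(20) + 7660)/(-2931 + 16163) - 1*(-40054) = ((-27 + 20²) + 7660)/(-2931 + 16163) - 1*(-40054) = ((-27 + 400) + 7660)/13232 + 40054 = (373 + 7660)*(1/13232) + 40054 = 8033*(1/13232) + 40054 = 8033/13232 + 40054 = 530002561/13232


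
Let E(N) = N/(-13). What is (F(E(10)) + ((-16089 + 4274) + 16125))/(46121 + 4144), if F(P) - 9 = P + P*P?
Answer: 729881/8494785 ≈ 0.085921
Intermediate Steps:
E(N) = -N/13 (E(N) = N*(-1/13) = -N/13)
F(P) = 9 + P + P² (F(P) = 9 + (P + P*P) = 9 + (P + P²) = 9 + P + P²)
(F(E(10)) + ((-16089 + 4274) + 16125))/(46121 + 4144) = ((9 - 1/13*10 + (-1/13*10)²) + ((-16089 + 4274) + 16125))/(46121 + 4144) = ((9 - 10/13 + (-10/13)²) + (-11815 + 16125))/50265 = ((9 - 10/13 + 100/169) + 4310)*(1/50265) = (1491/169 + 4310)*(1/50265) = (729881/169)*(1/50265) = 729881/8494785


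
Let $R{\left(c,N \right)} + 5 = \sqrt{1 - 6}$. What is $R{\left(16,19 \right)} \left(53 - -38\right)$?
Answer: $-455 + 91 i \sqrt{5} \approx -455.0 + 203.48 i$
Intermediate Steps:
$R{\left(c,N \right)} = -5 + i \sqrt{5}$ ($R{\left(c,N \right)} = -5 + \sqrt{1 - 6} = -5 + \sqrt{-5} = -5 + i \sqrt{5}$)
$R{\left(16,19 \right)} \left(53 - -38\right) = \left(-5 + i \sqrt{5}\right) \left(53 - -38\right) = \left(-5 + i \sqrt{5}\right) \left(53 + 38\right) = \left(-5 + i \sqrt{5}\right) 91 = -455 + 91 i \sqrt{5}$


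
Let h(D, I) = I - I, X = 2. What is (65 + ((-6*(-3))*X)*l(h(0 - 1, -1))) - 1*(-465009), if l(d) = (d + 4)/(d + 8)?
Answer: 465092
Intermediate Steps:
h(D, I) = 0
l(d) = (4 + d)/(8 + d)
(65 + ((-6*(-3))*X)*l(h(0 - 1, -1))) - 1*(-465009) = (65 + (-6*(-3)*2)*((4 + 0)/(8 + 0))) - 1*(-465009) = (65 + (18*2)*(4/8)) + 465009 = (65 + 36*((⅛)*4)) + 465009 = (65 + 36*(½)) + 465009 = (65 + 18) + 465009 = 83 + 465009 = 465092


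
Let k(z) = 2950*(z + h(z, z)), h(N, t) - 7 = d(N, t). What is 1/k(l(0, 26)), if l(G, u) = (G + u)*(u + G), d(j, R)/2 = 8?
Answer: 1/2062050 ≈ 4.8495e-7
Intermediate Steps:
d(j, R) = 16 (d(j, R) = 2*8 = 16)
h(N, t) = 23 (h(N, t) = 7 + 16 = 23)
l(G, u) = (G + u)**2 (l(G, u) = (G + u)*(G + u) = (G + u)**2)
k(z) = 67850 + 2950*z (k(z) = 2950*(z + 23) = 2950*(23 + z) = 67850 + 2950*z)
1/k(l(0, 26)) = 1/(67850 + 2950*(0 + 26)**2) = 1/(67850 + 2950*26**2) = 1/(67850 + 2950*676) = 1/(67850 + 1994200) = 1/2062050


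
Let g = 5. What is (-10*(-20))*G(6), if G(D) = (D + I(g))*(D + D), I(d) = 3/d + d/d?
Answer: 18240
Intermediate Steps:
I(d) = 1 + 3/d (I(d) = 3/d + 1 = 1 + 3/d)
G(D) = 2*D*(8/5 + D) (G(D) = (D + (3 + 5)/5)*(D + D) = (D + (⅕)*8)*(2*D) = (D + 8/5)*(2*D) = (8/5 + D)*(2*D) = 2*D*(8/5 + D))
(-10*(-20))*G(6) = (-10*(-20))*((⅖)*6*(8 + 5*6)) = 200*((⅖)*6*(8 + 30)) = 200*((⅖)*6*38) = 200*(456/5) = 18240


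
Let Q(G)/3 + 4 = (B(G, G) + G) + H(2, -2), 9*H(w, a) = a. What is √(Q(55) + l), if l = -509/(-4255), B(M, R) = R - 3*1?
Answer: √50260936530/12765 ≈ 17.563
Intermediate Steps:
B(M, R) = -3 + R (B(M, R) = R - 3 = -3 + R)
H(w, a) = a/9
l = 509/4255 (l = -509*(-1/4255) = 509/4255 ≈ 0.11962)
Q(G) = -65/3 + 6*G (Q(G) = -12 + 3*(((-3 + G) + G) + (⅑)*(-2)) = -12 + 3*((-3 + 2*G) - 2/9) = -12 + 3*(-29/9 + 2*G) = -12 + (-29/3 + 6*G) = -65/3 + 6*G)
√(Q(55) + l) = √((-65/3 + 6*55) + 509/4255) = √((-65/3 + 330) + 509/4255) = √(925/3 + 509/4255) = √(3937402/12765) = √50260936530/12765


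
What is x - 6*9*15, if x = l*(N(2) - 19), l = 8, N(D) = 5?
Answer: -922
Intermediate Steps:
x = -112 (x = 8*(5 - 19) = 8*(-14) = -112)
x - 6*9*15 = -112 - 6*9*15 = -112 - 54*15 = -112 - 810 = -922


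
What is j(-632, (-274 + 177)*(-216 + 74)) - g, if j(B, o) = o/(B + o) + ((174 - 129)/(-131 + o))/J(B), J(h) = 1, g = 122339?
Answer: -10967371134831/89648153 ≈ -1.2234e+5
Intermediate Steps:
j(B, o) = 45/(-131 + o) + o/(B + o) (j(B, o) = o/(B + o) + ((174 - 129)/(-131 + o))/1 = o/(B + o) + (45/(-131 + o))*1 = o/(B + o) + 45/(-131 + o) = 45/(-131 + o) + o/(B + o))
j(-632, (-274 + 177)*(-216 + 74)) - g = (((-274 + 177)*(-216 + 74))² - 86*(-274 + 177)*(-216 + 74) + 45*(-632))/(((-274 + 177)*(-216 + 74))² - 131*(-632) - 131*(-274 + 177)*(-216 + 74) - 632*(-274 + 177)*(-216 + 74)) - 1*122339 = ((-97*(-142))² - (-8342)*(-142) - 28440)/((-97*(-142))² + 82792 - (-12707)*(-142) - (-61304)*(-142)) - 122339 = (13774² - 86*13774 - 28440)/(13774² + 82792 - 131*13774 - 632*13774) - 122339 = (189723076 - 1184564 - 28440)/(189723076 + 82792 - 1804394 - 8705168) - 122339 = 188510072/179296306 - 122339 = (1/179296306)*188510072 - 122339 = 94255036/89648153 - 122339 = -10967371134831/89648153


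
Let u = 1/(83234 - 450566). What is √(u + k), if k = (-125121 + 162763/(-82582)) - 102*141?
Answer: I*√8023392168380738593557855/7583752806 ≈ 373.5*I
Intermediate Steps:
u = -1/367332 (u = 1/(-367332) = -1/367332 ≈ -2.7223e-6)
k = -11520599509/82582 (k = (-125121 + 162763*(-1/82582)) - 14382 = (-125121 - 162763/82582) - 14382 = -10332905185/82582 - 14382 = -11520599509/82582 ≈ -1.3951e+5)
√(u + k) = √(-1/367332 - 11520599509/82582) = √(-2115942429461285/15167505612) = I*√8023392168380738593557855/7583752806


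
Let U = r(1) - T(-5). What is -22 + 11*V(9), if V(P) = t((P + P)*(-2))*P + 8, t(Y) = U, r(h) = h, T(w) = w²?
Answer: -2310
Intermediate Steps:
U = -24 (U = 1 - 1*(-5)² = 1 - 1*25 = 1 - 25 = -24)
t(Y) = -24
V(P) = 8 - 24*P (V(P) = -24*P + 8 = 8 - 24*P)
-22 + 11*V(9) = -22 + 11*(8 - 24*9) = -22 + 11*(8 - 216) = -22 + 11*(-208) = -22 - 2288 = -2310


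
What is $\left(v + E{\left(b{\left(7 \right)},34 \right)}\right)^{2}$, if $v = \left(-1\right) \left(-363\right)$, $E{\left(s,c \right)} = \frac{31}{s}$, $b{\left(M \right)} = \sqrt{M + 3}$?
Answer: $\frac{1318651}{10} + \frac{11253 \sqrt{10}}{5} \approx 1.3898 \cdot 10^{5}$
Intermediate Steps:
$b{\left(M \right)} = \sqrt{3 + M}$
$v = 363$
$\left(v + E{\left(b{\left(7 \right)},34 \right)}\right)^{2} = \left(363 + \frac{31}{\sqrt{3 + 7}}\right)^{2} = \left(363 + \frac{31}{\sqrt{10}}\right)^{2} = \left(363 + 31 \frac{\sqrt{10}}{10}\right)^{2} = \left(363 + \frac{31 \sqrt{10}}{10}\right)^{2}$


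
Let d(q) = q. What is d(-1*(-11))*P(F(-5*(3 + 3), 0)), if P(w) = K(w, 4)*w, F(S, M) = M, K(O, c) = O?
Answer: 0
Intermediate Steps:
P(w) = w² (P(w) = w*w = w²)
d(-1*(-11))*P(F(-5*(3 + 3), 0)) = -1*(-11)*0² = 11*0 = 0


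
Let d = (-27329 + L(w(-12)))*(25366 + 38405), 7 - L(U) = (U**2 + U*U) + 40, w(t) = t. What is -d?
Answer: 1763268150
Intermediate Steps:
L(U) = -33 - 2*U**2 (L(U) = 7 - ((U**2 + U*U) + 40) = 7 - ((U**2 + U**2) + 40) = 7 - (2*U**2 + 40) = 7 - (40 + 2*U**2) = 7 + (-40 - 2*U**2) = -33 - 2*U**2)
d = -1763268150 (d = (-27329 + (-33 - 2*(-12)**2))*(25366 + 38405) = (-27329 + (-33 - 2*144))*63771 = (-27329 + (-33 - 288))*63771 = (-27329 - 321)*63771 = -27650*63771 = -1763268150)
-d = -1*(-1763268150) = 1763268150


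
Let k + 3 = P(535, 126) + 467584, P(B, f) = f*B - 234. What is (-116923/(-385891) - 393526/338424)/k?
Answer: -56144296157/34918235256962244 ≈ -1.6079e-6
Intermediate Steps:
P(B, f) = -234 + B*f (P(B, f) = B*f - 234 = -234 + B*f)
k = 534757 (k = -3 + ((-234 + 535*126) + 467584) = -3 + ((-234 + 67410) + 467584) = -3 + (67176 + 467584) = -3 + 534760 = 534757)
(-116923/(-385891) - 393526/338424)/k = (-116923/(-385891) - 393526/338424)/534757 = (-116923*(-1/385891) - 393526*1/338424)*(1/534757) = (116923/385891 - 196763/169212)*(1/534757) = -56144296157/65297387892*1/534757 = -56144296157/34918235256962244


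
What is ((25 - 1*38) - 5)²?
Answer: 324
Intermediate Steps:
((25 - 1*38) - 5)² = ((25 - 38) - 5)² = (-13 - 5)² = (-18)² = 324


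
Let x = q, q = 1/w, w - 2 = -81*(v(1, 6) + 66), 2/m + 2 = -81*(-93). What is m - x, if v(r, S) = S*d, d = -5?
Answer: 13359/21945334 ≈ 0.00060874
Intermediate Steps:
m = 2/7531 (m = 2/(-2 - 81*(-93)) = 2/(-2 + 7533) = 2/7531 ≈ 0.00026557)
v(r, S) = -5*S (v(r, S) = S*(-5) = -5*S)
w = -2914 (w = 2 - 81*(-5*6 + 66) = 2 - 81*(-30 + 66) = 2 - 81*36 = 2 - 2916 = -2914)
q = -1/2914 (q = 1/(-2914) = -1/2914 ≈ -0.00034317)
x = -1/2914 ≈ -0.00034317
m - x = 2/7531 - 1*(-1/2914) = 2/7531 + 1/2914 = 13359/21945334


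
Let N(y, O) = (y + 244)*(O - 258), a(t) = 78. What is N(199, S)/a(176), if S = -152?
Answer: -90815/39 ≈ -2328.6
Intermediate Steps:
N(y, O) = (-258 + O)*(244 + y) (N(y, O) = (244 + y)*(-258 + O) = (-258 + O)*(244 + y))
N(199, S)/a(176) = (-62952 - 258*199 + 244*(-152) - 152*199)/78 = (-62952 - 51342 - 37088 - 30248)*(1/78) = -181630*1/78 = -90815/39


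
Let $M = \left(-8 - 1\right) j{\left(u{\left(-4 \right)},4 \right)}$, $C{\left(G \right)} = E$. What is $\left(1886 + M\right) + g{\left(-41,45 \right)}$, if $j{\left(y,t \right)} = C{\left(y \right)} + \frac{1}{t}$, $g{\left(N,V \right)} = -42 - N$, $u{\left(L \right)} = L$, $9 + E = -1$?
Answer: $\frac{7891}{4} \approx 1972.8$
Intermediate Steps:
$E = -10$ ($E = -9 - 1 = -10$)
$C{\left(G \right)} = -10$
$j{\left(y,t \right)} = -10 + \frac{1}{t}$
$M = \frac{351}{4}$ ($M = \left(-8 - 1\right) \left(-10 + \frac{1}{4}\right) = \left(-9\right) \left(- \frac{39}{4}\right) = \frac{351}{4} \approx 87.75$)
$\left(1886 + M\right) + g{\left(-41,45 \right)} = \left(1886 + \frac{351}{4}\right) - 1 = \frac{7895}{4} + \left(-42 + 41\right) = \frac{7895}{4} - 1 = \frac{7891}{4}$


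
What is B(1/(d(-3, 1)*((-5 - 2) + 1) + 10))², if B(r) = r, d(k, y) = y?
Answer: 1/16 ≈ 0.062500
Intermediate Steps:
B(1/(d(-3, 1)*((-5 - 2) + 1) + 10))² = (1/(1*((-5 - 2) + 1) + 10))² = (1/(1*(-7 + 1) + 10))² = (1/(1*(-6) + 10))² = (1/(-6 + 10))² = (1/4)² = (¼)² = 1/16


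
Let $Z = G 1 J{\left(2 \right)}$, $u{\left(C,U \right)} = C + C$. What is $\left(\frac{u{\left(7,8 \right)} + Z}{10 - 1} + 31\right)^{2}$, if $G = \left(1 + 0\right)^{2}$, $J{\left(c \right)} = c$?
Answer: $\frac{87025}{81} \approx 1074.4$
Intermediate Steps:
$G = 1$ ($G = 1^{2} = 1$)
$u{\left(C,U \right)} = 2 C$
$Z = 2$ ($Z = 1 \cdot 1 \cdot 2 = 1 \cdot 2 = 2$)
$\left(\frac{u{\left(7,8 \right)} + Z}{10 - 1} + 31\right)^{2} = \left(\frac{2 \cdot 7 + 2}{10 - 1} + 31\right)^{2} = \left(\frac{14 + 2}{9} + 31\right)^{2} = \left(16 \cdot \frac{1}{9} + 31\right)^{2} = \left(\frac{16}{9} + 31\right)^{2} = \left(\frac{295}{9}\right)^{2} = \frac{87025}{81}$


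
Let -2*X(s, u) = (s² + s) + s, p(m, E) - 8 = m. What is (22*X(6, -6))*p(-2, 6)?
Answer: -3168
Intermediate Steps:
p(m, E) = 8 + m
X(s, u) = -s - s²/2 (X(s, u) = -((s² + s) + s)/2 = -((s + s²) + s)/2 = -(s² + 2*s)/2 = -s - s²/2)
(22*X(6, -6))*p(-2, 6) = (22*(-½*6*(2 + 6)))*(8 - 2) = (22*(-½*6*8))*6 = (22*(-24))*6 = -528*6 = -3168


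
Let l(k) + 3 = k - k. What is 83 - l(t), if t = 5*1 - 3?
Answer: 86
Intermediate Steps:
t = 2 (t = 5 - 3 = 2)
l(k) = -3 (l(k) = -3 + (k - k) = -3 + 0 = -3)
83 - l(t) = 83 - 1*(-3) = 83 + 3 = 86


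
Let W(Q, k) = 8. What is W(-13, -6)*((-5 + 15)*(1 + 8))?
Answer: 720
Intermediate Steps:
W(-13, -6)*((-5 + 15)*(1 + 8)) = 8*((-5 + 15)*(1 + 8)) = 8*(10*9) = 8*90 = 720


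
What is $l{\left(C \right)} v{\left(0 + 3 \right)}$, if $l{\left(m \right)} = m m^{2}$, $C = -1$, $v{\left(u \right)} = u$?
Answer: $-3$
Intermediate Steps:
$l{\left(m \right)} = m^{3}$
$l{\left(C \right)} v{\left(0 + 3 \right)} = \left(-1\right)^{3} \left(0 + 3\right) = \left(-1\right) 3 = -3$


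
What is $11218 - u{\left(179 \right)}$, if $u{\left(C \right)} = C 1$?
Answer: $11039$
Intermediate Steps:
$u{\left(C \right)} = C$
$11218 - u{\left(179 \right)} = 11218 - 179 = 11039$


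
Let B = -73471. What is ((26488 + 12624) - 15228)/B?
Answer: -23884/73471 ≈ -0.32508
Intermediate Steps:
((26488 + 12624) - 15228)/B = ((26488 + 12624) - 15228)/(-73471) = (39112 - 15228)*(-1/73471) = 23884*(-1/73471) = -23884/73471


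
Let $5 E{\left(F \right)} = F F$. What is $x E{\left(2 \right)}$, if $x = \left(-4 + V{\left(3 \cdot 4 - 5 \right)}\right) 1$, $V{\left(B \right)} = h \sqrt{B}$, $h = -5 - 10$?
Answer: $- \frac{16}{5} - 12 \sqrt{7} \approx -34.949$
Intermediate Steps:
$h = -15$ ($h = -5 - 10 = -15$)
$V{\left(B \right)} = - 15 \sqrt{B}$
$E{\left(F \right)} = \frac{F^{2}}{5}$ ($E{\left(F \right)} = \frac{F F}{5} = \frac{F^{2}}{5}$)
$x = -4 - 15 \sqrt{7}$ ($x = \left(-4 - 15 \sqrt{3 \cdot 4 - 5}\right) 1 = \left(-4 - 15 \sqrt{12 - 5}\right) 1 = \left(-4 - 15 \sqrt{7}\right) 1 = -4 - 15 \sqrt{7} \approx -43.686$)
$x E{\left(2 \right)} = \left(-4 - 15 \sqrt{7}\right) \frac{2^{2}}{5} = \left(-4 - 15 \sqrt{7}\right) \frac{1}{5} \cdot 4 = \left(-4 - 15 \sqrt{7}\right) \frac{4}{5} = - \frac{16}{5} - 12 \sqrt{7}$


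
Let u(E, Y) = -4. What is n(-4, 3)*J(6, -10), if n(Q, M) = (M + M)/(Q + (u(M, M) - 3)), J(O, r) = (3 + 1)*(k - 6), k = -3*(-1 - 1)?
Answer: 0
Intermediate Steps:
k = 6 (k = -3*(-2) = 6)
J(O, r) = 0 (J(O, r) = (3 + 1)*(6 - 6) = 4*0 = 0)
n(Q, M) = 2*M/(-7 + Q) (n(Q, M) = (M + M)/(Q + (-4 - 3)) = (2*M)/(Q - 7) = (2*M)/(-7 + Q) = 2*M/(-7 + Q))
n(-4, 3)*J(6, -10) = (2*3/(-7 - 4))*0 = (2*3/(-11))*0 = (2*3*(-1/11))*0 = -6/11*0 = 0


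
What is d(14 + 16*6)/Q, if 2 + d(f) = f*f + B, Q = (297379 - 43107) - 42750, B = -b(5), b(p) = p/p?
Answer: 12097/211522 ≈ 0.057190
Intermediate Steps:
b(p) = 1
B = -1 (B = -1*1 = -1)
Q = 211522 (Q = 254272 - 42750 = 211522)
d(f) = -3 + f**2 (d(f) = -2 + (f*f - 1) = -2 + (f**2 - 1) = -2 + (-1 + f**2) = -3 + f**2)
d(14 + 16*6)/Q = (-3 + (14 + 16*6)**2)/211522 = (-3 + (14 + 96)**2)*(1/211522) = (-3 + 110**2)*(1/211522) = (-3 + 12100)*(1/211522) = 12097*(1/211522) = 12097/211522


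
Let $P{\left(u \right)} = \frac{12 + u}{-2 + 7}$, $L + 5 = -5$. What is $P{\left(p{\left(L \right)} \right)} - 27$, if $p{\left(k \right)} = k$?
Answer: $- \frac{133}{5} \approx -26.6$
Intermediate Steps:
$L = -10$ ($L = -5 - 5 = -10$)
$P{\left(u \right)} = \frac{12}{5} + \frac{u}{5}$ ($P{\left(u \right)} = \frac{12 + u}{5} = \left(12 + u\right) \frac{1}{5} = \frac{12}{5} + \frac{u}{5}$)
$P{\left(p{\left(L \right)} \right)} - 27 = \left(\frac{12}{5} + \frac{1}{5} \left(-10\right)\right) - 27 = \left(\frac{12}{5} - 2\right) - 27 = \frac{2}{5} - 27 = - \frac{133}{5}$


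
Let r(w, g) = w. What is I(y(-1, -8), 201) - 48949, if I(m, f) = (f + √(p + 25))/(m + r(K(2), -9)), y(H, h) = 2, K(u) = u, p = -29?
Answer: -195595/4 + I/2 ≈ -48899.0 + 0.5*I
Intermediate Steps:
I(m, f) = (f + 2*I)/(2 + m) (I(m, f) = (f + √(-29 + 25))/(m + 2) = (f + √(-4))/(2 + m) = (f + 2*I)/(2 + m))
I(y(-1, -8), 201) - 48949 = (201 + 2*I)/(2 + 2) - 48949 = (201 + 2*I)/4 - 48949 = (201/4 + I/2) - 48949 = -195595/4 + I/2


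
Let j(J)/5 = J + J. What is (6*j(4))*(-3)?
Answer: -720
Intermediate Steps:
j(J) = 10*J (j(J) = 5*(J + J) = 5*(2*J) = 10*J)
(6*j(4))*(-3) = (6*(10*4))*(-3) = (6*40)*(-3) = 240*(-3) = -720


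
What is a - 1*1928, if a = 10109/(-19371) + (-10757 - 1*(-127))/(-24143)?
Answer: -81973974731/42515823 ≈ -1928.1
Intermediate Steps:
a = -3467987/42515823 (a = 10109*(-1/19371) + (-10757 + 127)*(-1/24143) = -919/1761 - 10630*(-1/24143) = -919/1761 + 10630/24143 = -3467987/42515823 ≈ -0.081569)
a - 1*1928 = -3467987/42515823 - 1*1928 = -3467987/42515823 - 1928 = -81973974731/42515823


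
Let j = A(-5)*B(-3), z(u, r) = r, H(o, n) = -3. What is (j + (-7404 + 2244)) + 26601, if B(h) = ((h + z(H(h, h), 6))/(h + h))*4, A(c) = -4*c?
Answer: 21401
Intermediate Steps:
B(h) = 2*(6 + h)/h (B(h) = ((h + 6)/(h + h))*4 = ((6 + h)/((2*h)))*4 = ((6 + h)*(1/(2*h)))*4 = ((6 + h)/(2*h))*4 = 2*(6 + h)/h)
j = -40 (j = (-4*(-5))*(2 + 12/(-3)) = 20*(2 + 12*(-⅓)) = 20*(2 - 4) = 20*(-2) = -40)
(j + (-7404 + 2244)) + 26601 = (-40 + (-7404 + 2244)) + 26601 = (-40 - 5160) + 26601 = -5200 + 26601 = 21401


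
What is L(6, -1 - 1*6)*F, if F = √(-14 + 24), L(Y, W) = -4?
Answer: -4*√10 ≈ -12.649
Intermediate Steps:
F = √10 ≈ 3.1623
L(6, -1 - 1*6)*F = -4*√10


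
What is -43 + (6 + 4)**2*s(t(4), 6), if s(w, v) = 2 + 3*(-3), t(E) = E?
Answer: -743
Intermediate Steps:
s(w, v) = -7 (s(w, v) = 2 - 9 = -7)
-43 + (6 + 4)**2*s(t(4), 6) = -43 + (6 + 4)**2*(-7) = -43 + 10**2*(-7) = -43 + 100*(-7) = -43 - 700 = -743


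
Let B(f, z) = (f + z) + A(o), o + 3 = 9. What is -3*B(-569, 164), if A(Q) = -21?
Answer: 1278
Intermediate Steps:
o = 6 (o = -3 + 9 = 6)
B(f, z) = -21 + f + z (B(f, z) = (f + z) - 21 = -21 + f + z)
-3*B(-569, 164) = -3*(-21 - 569 + 164) = -3*(-426) = 1278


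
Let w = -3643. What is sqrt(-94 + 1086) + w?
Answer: -3643 + 4*sqrt(62) ≈ -3611.5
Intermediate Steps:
sqrt(-94 + 1086) + w = sqrt(-94 + 1086) - 3643 = sqrt(992) - 3643 = 4*sqrt(62) - 3643 = -3643 + 4*sqrt(62)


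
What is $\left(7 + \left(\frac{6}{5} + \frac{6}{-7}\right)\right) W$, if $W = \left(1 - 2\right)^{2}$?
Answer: $\frac{257}{35} \approx 7.3429$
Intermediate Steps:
$W = 1$ ($W = \left(-1\right)^{2} = 1$)
$\left(7 + \left(\frac{6}{5} + \frac{6}{-7}\right)\right) W = \left(7 + \left(\frac{6}{5} + \frac{6}{-7}\right)\right) 1 = \left(7 + \left(6 \cdot \frac{1}{5} + 6 \left(- \frac{1}{7}\right)\right)\right) 1 = \left(7 + \left(\frac{6}{5} - \frac{6}{7}\right)\right) 1 = \left(7 + \frac{12}{35}\right) 1 = \frac{257}{35} \cdot 1 = \frac{257}{35}$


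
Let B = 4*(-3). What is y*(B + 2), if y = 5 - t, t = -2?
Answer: -70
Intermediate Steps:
y = 7 (y = 5 - 1*(-2) = 5 + 2 = 7)
B = -12
y*(B + 2) = 7*(-12 + 2) = 7*(-10) = -70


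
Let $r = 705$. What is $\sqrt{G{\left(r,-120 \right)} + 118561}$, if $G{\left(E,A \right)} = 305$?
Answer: $\sqrt{118866} \approx 344.77$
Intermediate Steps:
$\sqrt{G{\left(r,-120 \right)} + 118561} = \sqrt{305 + 118561} = \sqrt{118866}$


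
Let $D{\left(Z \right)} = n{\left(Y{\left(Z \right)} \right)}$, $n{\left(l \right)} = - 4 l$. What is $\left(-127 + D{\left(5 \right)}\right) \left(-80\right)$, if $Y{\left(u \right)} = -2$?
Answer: $9520$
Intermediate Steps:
$D{\left(Z \right)} = 8$ ($D{\left(Z \right)} = \left(-4\right) \left(-2\right) = 8$)
$\left(-127 + D{\left(5 \right)}\right) \left(-80\right) = \left(-127 + 8\right) \left(-80\right) = \left(-119\right) \left(-80\right) = 9520$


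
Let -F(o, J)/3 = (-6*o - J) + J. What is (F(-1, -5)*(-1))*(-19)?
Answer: -342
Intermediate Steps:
F(o, J) = 18*o (F(o, J) = -3*((-6*o - J) + J) = -3*((-J - 6*o) + J) = -(-18)*o = 18*o)
(F(-1, -5)*(-1))*(-19) = ((18*(-1))*(-1))*(-19) = -18*(-1)*(-19) = 18*(-19) = -342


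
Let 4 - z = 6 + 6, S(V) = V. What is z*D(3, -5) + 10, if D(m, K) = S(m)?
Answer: -14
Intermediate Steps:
D(m, K) = m
z = -8 (z = 4 - (6 + 6) = 4 - 1*12 = 4 - 12 = -8)
z*D(3, -5) + 10 = -8*3 + 10 = -24 + 10 = -14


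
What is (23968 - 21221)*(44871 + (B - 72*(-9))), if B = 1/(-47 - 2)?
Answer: 6126991210/49 ≈ 1.2504e+8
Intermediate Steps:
B = -1/49 (B = 1/(-49) = -1/49 ≈ -0.020408)
(23968 - 21221)*(44871 + (B - 72*(-9))) = (23968 - 21221)*(44871 + (-1/49 - 72*(-9))) = 2747*(44871 + (-1/49 + 648)) = 2747*(44871 + 31751/49) = 2747*(2230430/49) = 6126991210/49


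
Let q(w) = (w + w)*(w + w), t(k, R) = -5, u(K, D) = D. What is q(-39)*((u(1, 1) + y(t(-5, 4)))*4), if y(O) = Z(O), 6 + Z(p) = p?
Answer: -243360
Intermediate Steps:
Z(p) = -6 + p
y(O) = -6 + O
q(w) = 4*w**2 (q(w) = (2*w)*(2*w) = 4*w**2)
q(-39)*((u(1, 1) + y(t(-5, 4)))*4) = (4*(-39)**2)*((1 + (-6 - 5))*4) = (4*1521)*((1 - 11)*4) = 6084*(-10*4) = 6084*(-40) = -243360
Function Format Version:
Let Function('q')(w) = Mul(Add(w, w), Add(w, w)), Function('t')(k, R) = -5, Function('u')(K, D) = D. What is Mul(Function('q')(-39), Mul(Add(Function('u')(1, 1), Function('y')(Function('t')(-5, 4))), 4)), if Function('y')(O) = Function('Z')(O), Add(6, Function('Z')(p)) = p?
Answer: -243360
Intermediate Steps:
Function('Z')(p) = Add(-6, p)
Function('y')(O) = Add(-6, O)
Function('q')(w) = Mul(4, Pow(w, 2)) (Function('q')(w) = Mul(Mul(2, w), Mul(2, w)) = Mul(4, Pow(w, 2)))
Mul(Function('q')(-39), Mul(Add(Function('u')(1, 1), Function('y')(Function('t')(-5, 4))), 4)) = Mul(Mul(4, Pow(-39, 2)), Mul(Add(1, Add(-6, -5)), 4)) = Mul(Mul(4, 1521), Mul(Add(1, -11), 4)) = Mul(6084, Mul(-10, 4)) = Mul(6084, -40) = -243360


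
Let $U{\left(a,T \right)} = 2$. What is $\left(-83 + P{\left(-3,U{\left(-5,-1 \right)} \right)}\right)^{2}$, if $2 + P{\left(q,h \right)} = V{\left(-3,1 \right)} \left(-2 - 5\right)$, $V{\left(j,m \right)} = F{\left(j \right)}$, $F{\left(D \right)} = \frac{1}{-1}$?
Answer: $6084$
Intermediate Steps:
$F{\left(D \right)} = -1$
$V{\left(j,m \right)} = -1$
$P{\left(q,h \right)} = 5$ ($P{\left(q,h \right)} = -2 - \left(-2 - 5\right) = -2 - -7 = -2 + 7 = 5$)
$\left(-83 + P{\left(-3,U{\left(-5,-1 \right)} \right)}\right)^{2} = \left(-83 + 5\right)^{2} = \left(-78\right)^{2} = 6084$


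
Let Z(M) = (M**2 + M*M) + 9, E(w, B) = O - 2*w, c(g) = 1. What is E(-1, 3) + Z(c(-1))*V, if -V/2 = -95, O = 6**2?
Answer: 2128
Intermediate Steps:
O = 36
V = 190 (V = -2*(-95) = 190)
E(w, B) = 36 - 2*w
Z(M) = 9 + 2*M**2 (Z(M) = (M**2 + M**2) + 9 = 2*M**2 + 9 = 9 + 2*M**2)
E(-1, 3) + Z(c(-1))*V = (36 - 2*(-1)) + (9 + 2*1**2)*190 = (36 + 2) + (9 + 2*1)*190 = 38 + (9 + 2)*190 = 38 + 11*190 = 38 + 2090 = 2128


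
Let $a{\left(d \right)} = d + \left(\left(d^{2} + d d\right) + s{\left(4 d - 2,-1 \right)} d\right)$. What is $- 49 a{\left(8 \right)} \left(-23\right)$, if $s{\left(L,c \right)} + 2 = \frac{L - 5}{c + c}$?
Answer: $22540$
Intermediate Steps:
$s{\left(L,c \right)} = -2 + \frac{-5 + L}{2 c}$ ($s{\left(L,c \right)} = -2 + \frac{L - 5}{c + c} = -2 + \frac{-5 + L}{2 c}$)
$a{\left(d \right)} = d + 2 d^{2} + d \left(\frac{3}{2} - 2 d\right)$ ($a{\left(d \right)} = d + \left(\left(d^{2} + d d\right) + \frac{-5 + \left(4 d - 2\right) - -4}{2 \left(-1\right)} d\right) = d + \left(\left(d^{2} + d^{2}\right) + \frac{1}{2} \left(-1\right) \left(-5 + \left(-2 + 4 d\right) + 4\right) d\right) = d + \left(2 d^{2} + \frac{1}{2} \left(-1\right) \left(-3 + 4 d\right) d\right) = d + \left(2 d^{2} + \left(\frac{3}{2} - 2 d\right) d\right) = d + \left(2 d^{2} + d \left(\frac{3}{2} - 2 d\right)\right) = d + 2 d^{2} + d \left(\frac{3}{2} - 2 d\right)$)
$- 49 a{\left(8 \right)} \left(-23\right) = - 49 \cdot \frac{5}{2} \cdot 8 \left(-23\right) = \left(-49\right) 20 \left(-23\right) = \left(-980\right) \left(-23\right) = 22540$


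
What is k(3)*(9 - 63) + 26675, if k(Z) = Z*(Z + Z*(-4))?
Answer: 28133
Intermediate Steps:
k(Z) = -3*Z² (k(Z) = Z*(Z - 4*Z) = Z*(-3*Z) = -3*Z²)
k(3)*(9 - 63) + 26675 = (-3*3²)*(9 - 63) + 26675 = -3*9*(-54) + 26675 = -27*(-54) + 26675 = 1458 + 26675 = 28133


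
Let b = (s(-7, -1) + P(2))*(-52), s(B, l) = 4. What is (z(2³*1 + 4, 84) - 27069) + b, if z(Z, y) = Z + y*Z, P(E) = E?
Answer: -26361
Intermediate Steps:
z(Z, y) = Z + Z*y
b = -312 (b = (4 + 2)*(-52) = 6*(-52) = -312)
(z(2³*1 + 4, 84) - 27069) + b = ((2³*1 + 4)*(1 + 84) - 27069) - 312 = ((8*1 + 4)*85 - 27069) - 312 = ((8 + 4)*85 - 27069) - 312 = (12*85 - 27069) - 312 = (1020 - 27069) - 312 = -26049 - 312 = -26361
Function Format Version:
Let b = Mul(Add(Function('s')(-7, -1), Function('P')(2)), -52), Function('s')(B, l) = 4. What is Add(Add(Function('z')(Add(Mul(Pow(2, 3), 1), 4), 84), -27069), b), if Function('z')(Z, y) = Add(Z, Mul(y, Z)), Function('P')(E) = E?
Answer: -26361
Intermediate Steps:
Function('z')(Z, y) = Add(Z, Mul(Z, y))
b = -312 (b = Mul(Add(4, 2), -52) = Mul(6, -52) = -312)
Add(Add(Function('z')(Add(Mul(Pow(2, 3), 1), 4), 84), -27069), b) = Add(Add(Mul(Add(Mul(Pow(2, 3), 1), 4), Add(1, 84)), -27069), -312) = Add(Add(Mul(Add(Mul(8, 1), 4), 85), -27069), -312) = Add(Add(Mul(Add(8, 4), 85), -27069), -312) = Add(Add(Mul(12, 85), -27069), -312) = Add(Add(1020, -27069), -312) = Add(-26049, -312) = -26361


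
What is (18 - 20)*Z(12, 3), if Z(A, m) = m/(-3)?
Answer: 2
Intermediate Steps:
Z(A, m) = -m/3 (Z(A, m) = m*(-⅓) = -m/3)
(18 - 20)*Z(12, 3) = (18 - 20)*(-⅓*3) = -2*(-1) = 2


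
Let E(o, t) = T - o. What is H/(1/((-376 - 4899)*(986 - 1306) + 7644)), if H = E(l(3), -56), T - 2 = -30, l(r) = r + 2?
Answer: -55956252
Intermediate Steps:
l(r) = 2 + r
T = -28 (T = 2 - 30 = -28)
E(o, t) = -28 - o
H = -33 (H = -28 - (2 + 3) = -28 - 1*5 = -28 - 5 = -33)
H/(1/((-376 - 4899)*(986 - 1306) + 7644)) = -(252252 + 33*(-376 - 4899)*(986 - 1306)) = -33/(1/(-5275*(-320) + 7644)) = -33/(1/(1688000 + 7644)) = -33/(1/1695644) = -33/1/1695644 = -33*1695644 = -55956252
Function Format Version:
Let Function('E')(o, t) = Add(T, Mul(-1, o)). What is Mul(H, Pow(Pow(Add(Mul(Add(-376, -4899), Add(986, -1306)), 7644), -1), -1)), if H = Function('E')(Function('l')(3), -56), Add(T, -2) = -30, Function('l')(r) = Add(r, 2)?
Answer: -55956252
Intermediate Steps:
Function('l')(r) = Add(2, r)
T = -28 (T = Add(2, -30) = -28)
Function('E')(o, t) = Add(-28, Mul(-1, o))
H = -33 (H = Add(-28, Mul(-1, Add(2, 3))) = Add(-28, Mul(-1, 5)) = Add(-28, -5) = -33)
Mul(H, Pow(Pow(Add(Mul(Add(-376, -4899), Add(986, -1306)), 7644), -1), -1)) = Mul(-33, Pow(Pow(Add(Mul(Add(-376, -4899), Add(986, -1306)), 7644), -1), -1)) = Mul(-33, Pow(Pow(Add(Mul(-5275, -320), 7644), -1), -1)) = Mul(-33, Pow(Pow(Add(1688000, 7644), -1), -1)) = Mul(-33, Pow(Pow(1695644, -1), -1)) = Mul(-33, Pow(Rational(1, 1695644), -1)) = Mul(-33, 1695644) = -55956252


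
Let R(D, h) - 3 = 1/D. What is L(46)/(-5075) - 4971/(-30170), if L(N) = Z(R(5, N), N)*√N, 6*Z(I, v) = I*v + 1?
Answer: 4971/30170 - 247*√46/50750 ≈ 0.13176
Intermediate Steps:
R(D, h) = 3 + 1/D
Z(I, v) = ⅙ + I*v/6 (Z(I, v) = (I*v + 1)/6 = (1 + I*v)/6 = ⅙ + I*v/6)
L(N) = √N*(⅙ + 8*N/15) (L(N) = (⅙ + (3 + 1/5)*N/6)*√N = (⅙ + (3 + ⅕)*N/6)*√N = (⅙ + (⅙)*(16/5)*N)*√N = (⅙ + 8*N/15)*√N = √N*(⅙ + 8*N/15))
L(46)/(-5075) - 4971/(-30170) = (√46*(5 + 16*46)/30)/(-5075) - 4971/(-30170) = (√46*(5 + 736)/30)*(-1/5075) - 4971*(-1/30170) = ((1/30)*√46*741)*(-1/5075) + 4971/30170 = (247*√46/10)*(-1/5075) + 4971/30170 = -247*√46/50750 + 4971/30170 = 4971/30170 - 247*√46/50750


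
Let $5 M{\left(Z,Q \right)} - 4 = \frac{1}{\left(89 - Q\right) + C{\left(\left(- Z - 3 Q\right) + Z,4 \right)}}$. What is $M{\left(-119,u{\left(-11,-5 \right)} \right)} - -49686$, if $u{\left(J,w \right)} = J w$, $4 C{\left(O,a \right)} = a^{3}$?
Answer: $\frac{12421701}{250} \approx 49687.0$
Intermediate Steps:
$C{\left(O,a \right)} = \frac{a^{3}}{4}$
$M{\left(Z,Q \right)} = \frac{4}{5} + \frac{1}{5 \left(105 - Q\right)}$ ($M{\left(Z,Q \right)} = \frac{4}{5} + \frac{1}{5 \left(\left(89 - Q\right) + \frac{4^{3}}{4}\right)} = \frac{4}{5} + \frac{1}{5 \left(\left(89 - Q\right) + \frac{1}{4} \cdot 64\right)} = \frac{4}{5} + \frac{1}{5 \left(\left(89 - Q\right) + 16\right)} = \frac{4}{5} + \frac{1}{5 \left(105 - Q\right)}$)
$M{\left(-119,u{\left(-11,-5 \right)} \right)} - -49686 = \frac{421 - 4 \left(\left(-11\right) \left(-5\right)\right)}{5 \left(105 - \left(-11\right) \left(-5\right)\right)} - -49686 = \frac{421 - 220}{5 \left(105 - 55\right)} + 49686 = \frac{1}{5} \cdot \frac{1}{50} \cdot 201 + 49686 = \frac{201}{250} + 49686 = \frac{12421701}{250}$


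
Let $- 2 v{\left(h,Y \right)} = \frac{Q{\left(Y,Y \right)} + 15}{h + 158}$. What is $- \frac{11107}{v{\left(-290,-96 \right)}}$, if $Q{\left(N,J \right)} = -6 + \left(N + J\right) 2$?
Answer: $\frac{977416}{125} \approx 7819.3$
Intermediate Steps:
$Q{\left(N,J \right)} = -6 + 2 J + 2 N$ ($Q{\left(N,J \right)} = -6 + \left(J + N\right) 2 = -6 + \left(2 J + 2 N\right) = -6 + 2 J + 2 N$)
$v{\left(h,Y \right)} = - \frac{9 + 4 Y}{2 \left(158 + h\right)}$ ($v{\left(h,Y \right)} = - \frac{\left(\left(-6 + 2 Y + 2 Y\right) + 15\right) \frac{1}{h + 158}}{2} = - \frac{\left(\left(-6 + 4 Y\right) + 15\right) \frac{1}{158 + h}}{2} = - \frac{\left(9 + 4 Y\right) \frac{1}{158 + h}}{2} = - \frac{\frac{1}{158 + h} \left(9 + 4 Y\right)}{2} = - \frac{9 + 4 Y}{2 \left(158 + h\right)}$)
$- \frac{11107}{v{\left(-290,-96 \right)}} = - \frac{11107}{\frac{1}{2} \frac{1}{158 - 290} \left(-9 - -384\right)} = - \frac{11107}{\frac{1}{2} \frac{1}{-132} \left(-9 + 384\right)} = - \frac{11107}{\frac{1}{2} \left(- \frac{1}{132}\right) 375} = - \frac{11107}{- \frac{125}{88}} = \left(-11107\right) \left(- \frac{88}{125}\right) = \frac{977416}{125}$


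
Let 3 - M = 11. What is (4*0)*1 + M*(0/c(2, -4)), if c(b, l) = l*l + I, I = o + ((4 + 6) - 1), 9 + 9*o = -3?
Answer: 0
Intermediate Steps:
o = -4/3 (o = -1 + (1/9)*(-3) = -1 - 1/3 = -4/3 ≈ -1.3333)
M = -8 (M = 3 - 1*11 = 3 - 11 = -8)
I = 23/3 (I = -4/3 + ((4 + 6) - 1) = -4/3 + (10 - 1) = -4/3 + 9 = 23/3 ≈ 7.6667)
c(b, l) = 23/3 + l**2 (c(b, l) = l*l + 23/3 = l**2 + 23/3 = 23/3 + l**2)
(4*0)*1 + M*(0/c(2, -4)) = (4*0)*1 - 0/(23/3 + (-4)**2) = 0*1 - 0/(23/3 + 16) = 0 - 0/71/3 = 0 - 0*3/71 = 0 - 8*0 = 0 + 0 = 0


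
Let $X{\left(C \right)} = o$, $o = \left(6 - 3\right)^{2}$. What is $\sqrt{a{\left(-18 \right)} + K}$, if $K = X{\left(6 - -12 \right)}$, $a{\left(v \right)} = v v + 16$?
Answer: $\sqrt{349} \approx 18.682$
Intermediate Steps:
$a{\left(v \right)} = 16 + v^{2}$ ($a{\left(v \right)} = v^{2} + 16 = 16 + v^{2}$)
$o = 9$ ($o = 3^{2} = 9$)
$X{\left(C \right)} = 9$
$K = 9$
$\sqrt{a{\left(-18 \right)} + K} = \sqrt{\left(16 + \left(-18\right)^{2}\right) + 9} = \sqrt{\left(16 + 324\right) + 9} = \sqrt{340 + 9} = \sqrt{349}$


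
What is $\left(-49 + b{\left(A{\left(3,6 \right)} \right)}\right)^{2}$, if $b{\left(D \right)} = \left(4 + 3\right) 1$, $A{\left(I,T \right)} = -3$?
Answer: $1764$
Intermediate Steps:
$b{\left(D \right)} = 7$ ($b{\left(D \right)} = 7 \cdot 1 = 7$)
$\left(-49 + b{\left(A{\left(3,6 \right)} \right)}\right)^{2} = \left(-49 + 7\right)^{2} = \left(-42\right)^{2} = 1764$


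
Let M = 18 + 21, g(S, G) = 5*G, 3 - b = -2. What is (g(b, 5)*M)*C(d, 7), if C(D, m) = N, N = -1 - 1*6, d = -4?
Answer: -6825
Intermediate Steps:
b = 5 (b = 3 - 1*(-2) = 3 + 2 = 5)
M = 39
N = -7 (N = -1 - 6 = -7)
C(D, m) = -7
(g(b, 5)*M)*C(d, 7) = ((5*5)*39)*(-7) = (25*39)*(-7) = 975*(-7) = -6825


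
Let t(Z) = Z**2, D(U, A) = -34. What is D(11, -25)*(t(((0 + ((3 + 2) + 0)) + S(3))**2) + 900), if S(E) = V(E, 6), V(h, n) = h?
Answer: -169864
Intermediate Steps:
S(E) = E
D(11, -25)*(t(((0 + ((3 + 2) + 0)) + S(3))**2) + 900) = -34*((((0 + ((3 + 2) + 0)) + 3)**2)**2 + 900) = -34*((((0 + (5 + 0)) + 3)**2)**2 + 900) = -34*((((0 + 5) + 3)**2)**2 + 900) = -34*(((5 + 3)**2)**2 + 900) = -34*((8**2)**2 + 900) = -34*(64**2 + 900) = -34*(4096 + 900) = -34*4996 = -169864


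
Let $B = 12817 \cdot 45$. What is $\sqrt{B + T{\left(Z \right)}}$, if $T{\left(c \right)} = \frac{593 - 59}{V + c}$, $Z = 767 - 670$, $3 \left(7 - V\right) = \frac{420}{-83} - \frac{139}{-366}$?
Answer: $\frac{3 \sqrt{5930906620075654481}}{9620119} \approx 759.45$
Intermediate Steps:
$V = \frac{780121}{91134}$ ($V = 7 - \frac{\frac{420}{-83} - \frac{139}{-366}}{3} = 7 - \frac{420 \left(- \frac{1}{83}\right) - - \frac{139}{366}}{3} = 7 - \frac{- \frac{420}{83} + \frac{139}{366}}{3} = 7 - - \frac{142183}{91134} = 7 + \frac{142183}{91134} = \frac{780121}{91134} \approx 8.5602$)
$Z = 97$ ($Z = 767 - 670 = 97$)
$B = 576765$
$T{\left(c \right)} = \frac{534}{\frac{780121}{91134} + c}$ ($T{\left(c \right)} = \frac{593 - 59}{\frac{780121}{91134} + c} = \frac{534}{\frac{780121}{91134} + c}$)
$\sqrt{B + T{\left(Z \right)}} = \sqrt{576765 + \frac{48665556}{780121 + 91134 \cdot 97}} = \sqrt{576765 + \frac{48665556}{780121 + 8839998}} = \sqrt{576765 + \frac{48665556}{9620119}} = \sqrt{\frac{5548596600591}{9620119}} = \frac{3 \sqrt{5930906620075654481}}{9620119}$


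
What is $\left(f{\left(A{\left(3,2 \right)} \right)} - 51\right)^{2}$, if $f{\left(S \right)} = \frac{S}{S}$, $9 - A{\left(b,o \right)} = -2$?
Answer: $2500$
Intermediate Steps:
$A{\left(b,o \right)} = 11$ ($A{\left(b,o \right)} = 9 - -2 = 9 + 2 = 11$)
$f{\left(S \right)} = 1$
$\left(f{\left(A{\left(3,2 \right)} \right)} - 51\right)^{2} = \left(1 - 51\right)^{2} = \left(-50\right)^{2} = 2500$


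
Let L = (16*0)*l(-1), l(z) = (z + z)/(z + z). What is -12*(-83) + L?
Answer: 996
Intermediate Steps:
l(z) = 1 (l(z) = (2*z)/((2*z)) = (2*z)*(1/(2*z)) = 1)
L = 0 (L = (16*0)*1 = 0*1 = 0)
-12*(-83) + L = -12*(-83) + 0 = 996 + 0 = 996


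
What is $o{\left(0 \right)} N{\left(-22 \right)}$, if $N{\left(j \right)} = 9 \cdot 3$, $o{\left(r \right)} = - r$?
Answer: $0$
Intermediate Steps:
$N{\left(j \right)} = 27$
$o{\left(0 \right)} N{\left(-22 \right)} = \left(-1\right) 0 \cdot 27 = 0 \cdot 27 = 0$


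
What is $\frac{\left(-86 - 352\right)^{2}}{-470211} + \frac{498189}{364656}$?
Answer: $\frac{18255209135}{19051695824} \approx 0.95819$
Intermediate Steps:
$\frac{\left(-86 - 352\right)^{2}}{-470211} + \frac{498189}{364656} = \left(-438\right)^{2} \left(- \frac{1}{470211}\right) + 498189 \cdot \frac{1}{364656} = 191844 \left(- \frac{1}{470211}\right) + \frac{166063}{121552} = - \frac{63948}{156737} + \frac{166063}{121552} = \frac{18255209135}{19051695824}$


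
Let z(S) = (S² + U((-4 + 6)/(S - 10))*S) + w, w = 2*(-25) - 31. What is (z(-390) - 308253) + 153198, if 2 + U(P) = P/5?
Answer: -225561/100 ≈ -2255.6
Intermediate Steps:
U(P) = -2 + P/5
w = -81 (w = -50 - 31 = -81)
z(S) = -81 + S² + S*(-2 + 2/(5*(-10 + S))) (z(S) = (S² + (-2 + ((-4 + 6)/(S - 10))/5)*S) - 81 = (S² + (-2 + (2/(-10 + S))/5)*S) - 81 = (S² + (-2 + 2/(5*(-10 + S)))*S) - 81 = (S² + S*(-2 + 2/(5*(-10 + S)))) - 81 = -81 + S² + S*(-2 + 2/(5*(-10 + S))))
(z(-390) - 308253) + 153198 = ((810 + (-390)³ - 12*(-390)² - 303/5*(-390))/(-10 - 390) - 308253) + 153198 = ((810 - 59319000 - 12*152100 + 23634)/(-400) - 308253) + 153198 = (-(810 - 59319000 - 1825200 + 23634)/400 - 308253) + 153198 = (-1/400*(-61119756) - 308253) + 153198 = (15279939/100 - 308253) + 153198 = -15545361/100 + 153198 = -225561/100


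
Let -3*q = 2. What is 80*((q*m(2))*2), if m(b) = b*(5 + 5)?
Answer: -6400/3 ≈ -2133.3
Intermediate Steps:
q = -⅔ (q = -⅓*2 = -⅔ ≈ -0.66667)
m(b) = 10*b (m(b) = b*10 = 10*b)
80*((q*m(2))*2) = 80*(-20*2/3*2) = 80*(-⅔*20*2) = 80*(-40/3*2) = 80*(-80/3) = -6400/3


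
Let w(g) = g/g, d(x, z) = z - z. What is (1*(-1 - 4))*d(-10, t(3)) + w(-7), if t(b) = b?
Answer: 1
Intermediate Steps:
d(x, z) = 0
w(g) = 1
(1*(-1 - 4))*d(-10, t(3)) + w(-7) = (1*(-1 - 4))*0 + 1 = (1*(-5))*0 + 1 = -5*0 + 1 = 0 + 1 = 1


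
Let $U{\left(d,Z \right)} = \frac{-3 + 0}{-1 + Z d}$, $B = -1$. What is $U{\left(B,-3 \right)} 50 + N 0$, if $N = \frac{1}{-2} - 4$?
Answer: $-75$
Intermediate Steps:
$N = - \frac{9}{2}$ ($N = - \frac{1}{2} - 4 = - \frac{9}{2} \approx -4.5$)
$U{\left(d,Z \right)} = - \frac{3}{-1 + Z d}$
$U{\left(B,-3 \right)} 50 + N 0 = - \frac{3}{-1 - -3} \cdot 50 - 0 = - \frac{3}{-1 + 3} \cdot 50 + 0 = - \frac{3}{2} \cdot 50 + 0 = \left(-3\right) \frac{1}{2} \cdot 50 + 0 = \left(- \frac{3}{2}\right) 50 + 0 = -75 + 0 = -75$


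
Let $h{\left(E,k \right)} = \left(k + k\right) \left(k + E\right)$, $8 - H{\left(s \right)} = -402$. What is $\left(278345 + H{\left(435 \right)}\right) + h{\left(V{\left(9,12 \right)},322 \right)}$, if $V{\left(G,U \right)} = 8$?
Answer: $491275$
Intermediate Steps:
$H{\left(s \right)} = 410$ ($H{\left(s \right)} = 8 - -402 = 8 + 402 = 410$)
$h{\left(E,k \right)} = 2 k \left(E + k\right)$
$\left(278345 + H{\left(435 \right)}\right) + h{\left(V{\left(9,12 \right)},322 \right)} = \left(278345 + 410\right) + 2 \cdot 322 \left(8 + 322\right) = 278755 + 2 \cdot 322 \cdot 330 = 278755 + 212520 = 491275$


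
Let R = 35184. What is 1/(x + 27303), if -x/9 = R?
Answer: -1/289353 ≈ -3.4560e-6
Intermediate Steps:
x = -316656 (x = -9*35184 = -316656)
1/(x + 27303) = 1/(-316656 + 27303) = 1/(-289353) = -1/289353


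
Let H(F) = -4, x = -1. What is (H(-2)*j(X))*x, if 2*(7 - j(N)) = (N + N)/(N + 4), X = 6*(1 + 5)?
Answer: 122/5 ≈ 24.400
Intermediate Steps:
X = 36 (X = 6*6 = 36)
j(N) = 7 - N/(4 + N) (j(N) = 7 - (N + N)/(2*(N + 4)) = 7 - 2*N/(2*(4 + N)) = 7 - N/(4 + N))
(H(-2)*j(X))*x = -8*(14 + 3*36)/(4 + 36)*(-1) = -8*(14 + 108)/40*(-1) = -8*122/40*(-1) = -4*61/10*(-1) = -122/5*(-1) = 122/5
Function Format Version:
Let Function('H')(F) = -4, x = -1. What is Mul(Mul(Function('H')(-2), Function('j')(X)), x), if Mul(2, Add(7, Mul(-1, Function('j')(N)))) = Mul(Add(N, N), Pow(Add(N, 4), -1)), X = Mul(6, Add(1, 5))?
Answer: Rational(122, 5) ≈ 24.400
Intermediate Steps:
X = 36 (X = Mul(6, 6) = 36)
Function('j')(N) = Add(7, Mul(-1, N, Pow(Add(4, N), -1))) (Function('j')(N) = Add(7, Mul(Rational(-1, 2), Mul(Add(N, N), Pow(Add(N, 4), -1)))) = Add(7, Mul(Rational(-1, 2), Mul(Mul(2, N), Pow(Add(4, N), -1)))) = Add(7, Mul(Rational(-1, 2), Mul(2, N, Pow(Add(4, N), -1)))) = Add(7, Mul(-1, N, Pow(Add(4, N), -1))))
Mul(Mul(Function('H')(-2), Function('j')(X)), x) = Mul(Mul(-4, Mul(2, Pow(Add(4, 36), -1), Add(14, Mul(3, 36)))), -1) = Mul(Mul(-4, Mul(2, Pow(40, -1), Add(14, 108))), -1) = Mul(Mul(-4, Mul(2, Rational(1, 40), 122)), -1) = Mul(Mul(-4, Rational(61, 10)), -1) = Mul(Rational(-122, 5), -1) = Rational(122, 5)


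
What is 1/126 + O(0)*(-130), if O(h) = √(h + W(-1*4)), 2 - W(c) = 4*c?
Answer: 1/126 - 390*√2 ≈ -551.54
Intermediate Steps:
W(c) = 2 - 4*c
O(h) = √(18 + h) (O(h) = √(h + (2 - (-4)*4)) = √(h + (2 - 4*(-4))) = √(h + (2 + 16)) = √(h + 18) = √(18 + h))
1/126 + O(0)*(-130) = 1/126 + √(18 + 0)*(-130) = 1/126 + √18*(-130) = 1/126 + (3*√2)*(-130) = 1/126 - 390*√2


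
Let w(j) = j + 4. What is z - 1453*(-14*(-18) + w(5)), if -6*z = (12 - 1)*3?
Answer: -758477/2 ≈ -3.7924e+5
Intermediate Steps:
w(j) = 4 + j
z = -11/2 (z = -(12 - 1)*3/6 = -11*3/6 = -⅙*33 = -11/2 ≈ -5.5000)
z - 1453*(-14*(-18) + w(5)) = -11/2 - 1453*(-14*(-18) + (4 + 5)) = -11/2 - 1453*(252 + 9) = -11/2 - 1453*261 = -11/2 - 379233 = -758477/2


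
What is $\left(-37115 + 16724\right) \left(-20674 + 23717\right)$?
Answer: $-62049813$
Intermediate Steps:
$\left(-37115 + 16724\right) \left(-20674 + 23717\right) = \left(-20391\right) 3043 = -62049813$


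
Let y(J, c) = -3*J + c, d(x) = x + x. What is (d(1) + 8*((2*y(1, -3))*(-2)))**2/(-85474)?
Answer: -18818/42737 ≈ -0.44032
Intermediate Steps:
d(x) = 2*x
y(J, c) = c - 3*J
(d(1) + 8*((2*y(1, -3))*(-2)))**2/(-85474) = (2*1 + 8*((2*(-3 - 3*1))*(-2)))**2/(-85474) = (2 + 8*((2*(-3 - 3))*(-2)))**2*(-1/85474) = (2 + 8*((2*(-6))*(-2)))**2*(-1/85474) = (2 + 8*(-12*(-2)))**2*(-1/85474) = (2 + 8*24)**2*(-1/85474) = (2 + 192)**2*(-1/85474) = 194**2*(-1/85474) = 37636*(-1/85474) = -18818/42737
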